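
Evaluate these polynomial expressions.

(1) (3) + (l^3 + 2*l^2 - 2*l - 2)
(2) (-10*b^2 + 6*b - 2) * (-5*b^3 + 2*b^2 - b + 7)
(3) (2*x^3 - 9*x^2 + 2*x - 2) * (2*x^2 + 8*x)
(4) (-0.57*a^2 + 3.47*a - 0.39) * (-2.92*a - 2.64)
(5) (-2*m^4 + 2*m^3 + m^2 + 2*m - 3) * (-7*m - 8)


(1) = l^3 + 2*l^2 - 2*l + 1
(2) = 50*b^5 - 50*b^4 + 32*b^3 - 80*b^2 + 44*b - 14
(3) = 4*x^5 - 2*x^4 - 68*x^3 + 12*x^2 - 16*x
(4) = 1.6644*a^3 - 8.6276*a^2 - 8.022*a + 1.0296
(5) = 14*m^5 + 2*m^4 - 23*m^3 - 22*m^2 + 5*m + 24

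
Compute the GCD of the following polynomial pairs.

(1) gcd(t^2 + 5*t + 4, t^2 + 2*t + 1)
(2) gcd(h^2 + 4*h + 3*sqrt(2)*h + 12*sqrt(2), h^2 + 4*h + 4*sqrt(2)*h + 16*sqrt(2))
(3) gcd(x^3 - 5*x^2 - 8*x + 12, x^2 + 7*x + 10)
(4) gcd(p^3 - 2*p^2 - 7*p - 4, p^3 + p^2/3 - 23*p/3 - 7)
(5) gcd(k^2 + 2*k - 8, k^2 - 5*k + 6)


(1) = gcd((t + 1)*(t + 4), (t + 1)^2) = t + 1
(2) = h + 4
(3) = gcd((x - 6)*(x - 1)*(x + 2), (x + 2)*(x + 5)) = x + 2
(4) = p + 1
(5) = gcd((k - 2)*(k + 4), (k - 3)*(k - 2)) = k - 2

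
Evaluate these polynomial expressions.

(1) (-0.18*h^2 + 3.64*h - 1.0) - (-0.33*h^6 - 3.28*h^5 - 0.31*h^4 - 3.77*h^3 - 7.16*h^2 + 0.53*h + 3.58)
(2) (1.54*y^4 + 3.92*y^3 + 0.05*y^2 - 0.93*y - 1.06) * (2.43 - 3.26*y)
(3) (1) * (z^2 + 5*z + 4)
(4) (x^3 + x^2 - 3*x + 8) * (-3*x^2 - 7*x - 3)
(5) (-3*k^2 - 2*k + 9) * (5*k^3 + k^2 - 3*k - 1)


(1) = 0.33*h^6 + 3.28*h^5 + 0.31*h^4 + 3.77*h^3 + 6.98*h^2 + 3.11*h - 4.58
(2) = -5.0204*y^5 - 9.037*y^4 + 9.3626*y^3 + 3.1533*y^2 + 1.1957*y - 2.5758
(3) = z^2 + 5*z + 4
(4) = -3*x^5 - 10*x^4 - x^3 - 6*x^2 - 47*x - 24
(5) = -15*k^5 - 13*k^4 + 52*k^3 + 18*k^2 - 25*k - 9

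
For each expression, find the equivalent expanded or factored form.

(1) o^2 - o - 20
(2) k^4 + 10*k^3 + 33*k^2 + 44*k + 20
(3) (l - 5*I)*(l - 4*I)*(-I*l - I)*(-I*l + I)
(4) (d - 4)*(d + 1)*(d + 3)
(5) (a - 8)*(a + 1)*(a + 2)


(1) = (o - 5)*(o + 4)
(2) = (k + 1)*(k + 2)^2*(k + 5)
(3) = -l^4 + 9*I*l^3 + 21*l^2 - 9*I*l - 20
(4) = d^3 - 13*d - 12
(5) = a^3 - 5*a^2 - 22*a - 16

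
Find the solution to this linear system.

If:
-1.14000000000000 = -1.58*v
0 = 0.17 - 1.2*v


Then:
No Solution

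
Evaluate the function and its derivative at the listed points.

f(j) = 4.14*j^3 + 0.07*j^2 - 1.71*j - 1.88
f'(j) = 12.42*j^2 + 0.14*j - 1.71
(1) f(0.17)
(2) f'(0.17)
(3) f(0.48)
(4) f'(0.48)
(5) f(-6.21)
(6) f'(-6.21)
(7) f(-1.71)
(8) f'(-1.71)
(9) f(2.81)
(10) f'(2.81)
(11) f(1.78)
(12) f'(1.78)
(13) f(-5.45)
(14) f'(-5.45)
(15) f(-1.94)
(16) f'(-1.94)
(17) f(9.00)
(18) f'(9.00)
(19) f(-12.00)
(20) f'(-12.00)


(1) = -2.15
(2) = -1.33
(3) = -2.23
(4) = 1.22
(5) = -980.02
(6) = 476.39
(7) = -19.45
(8) = 34.37
(9) = 85.73
(10) = 96.75
(11) = 18.65
(12) = 37.89
(13) = -660.66
(14) = 366.43
(15) = -28.53
(16) = 44.76
(17) = 3006.46
(18) = 1005.57
(19) = -7125.20
(20) = 1785.09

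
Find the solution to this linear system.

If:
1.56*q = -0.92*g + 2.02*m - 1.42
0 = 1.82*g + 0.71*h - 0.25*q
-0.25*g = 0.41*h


Then:
g = 0.1802356251099*q
h = -0.109899771408475*q
m = 0.854364740149063*q + 0.702970297029703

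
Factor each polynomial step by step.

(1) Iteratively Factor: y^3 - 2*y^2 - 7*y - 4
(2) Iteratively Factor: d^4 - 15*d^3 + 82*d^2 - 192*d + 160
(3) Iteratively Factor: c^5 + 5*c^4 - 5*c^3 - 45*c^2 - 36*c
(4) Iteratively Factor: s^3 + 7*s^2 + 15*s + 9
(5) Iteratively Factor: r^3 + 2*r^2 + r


(1) = (y - 4)*(y^2 + 2*y + 1) = (y - 4)*(y + 1)*(y + 1)
(2) = (d - 2)*(d^3 - 13*d^2 + 56*d - 80) = (d - 5)*(d - 2)*(d^2 - 8*d + 16) = (d - 5)*(d - 4)*(d - 2)*(d - 4)
(3) = (c + 4)*(c^4 + c^3 - 9*c^2 - 9*c) = (c - 3)*(c + 4)*(c^3 + 4*c^2 + 3*c) = c*(c - 3)*(c + 4)*(c^2 + 4*c + 3) = c*(c - 3)*(c + 1)*(c + 4)*(c + 3)
(4) = (s + 1)*(s^2 + 6*s + 9) = (s + 1)*(s + 3)*(s + 3)
(5) = (r + 1)*(r^2 + r) = r*(r + 1)*(r + 1)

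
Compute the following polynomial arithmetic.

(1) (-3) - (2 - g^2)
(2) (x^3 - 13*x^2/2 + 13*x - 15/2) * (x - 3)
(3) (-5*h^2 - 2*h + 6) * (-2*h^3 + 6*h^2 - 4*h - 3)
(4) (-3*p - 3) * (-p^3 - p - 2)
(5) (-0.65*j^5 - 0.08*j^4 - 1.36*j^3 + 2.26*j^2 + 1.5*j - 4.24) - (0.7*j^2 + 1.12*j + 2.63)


(1) = g^2 - 5
(2) = x^4 - 19*x^3/2 + 65*x^2/2 - 93*x/2 + 45/2
(3) = 10*h^5 - 26*h^4 - 4*h^3 + 59*h^2 - 18*h - 18
(4) = 3*p^4 + 3*p^3 + 3*p^2 + 9*p + 6
(5) = -0.65*j^5 - 0.08*j^4 - 1.36*j^3 + 1.56*j^2 + 0.38*j - 6.87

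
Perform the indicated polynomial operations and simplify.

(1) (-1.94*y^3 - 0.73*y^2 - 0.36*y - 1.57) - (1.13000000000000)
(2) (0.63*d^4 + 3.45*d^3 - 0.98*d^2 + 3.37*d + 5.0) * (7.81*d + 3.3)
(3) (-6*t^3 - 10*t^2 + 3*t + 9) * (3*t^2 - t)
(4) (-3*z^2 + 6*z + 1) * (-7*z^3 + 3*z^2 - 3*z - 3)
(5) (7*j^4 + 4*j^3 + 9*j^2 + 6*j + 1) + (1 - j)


(1) = -1.94*y^3 - 0.73*y^2 - 0.36*y - 2.7
(2) = 4.9203*d^5 + 29.0235*d^4 + 3.7312*d^3 + 23.0857*d^2 + 50.171*d + 16.5
(3) = -18*t^5 - 24*t^4 + 19*t^3 + 24*t^2 - 9*t
(4) = 21*z^5 - 51*z^4 + 20*z^3 - 6*z^2 - 21*z - 3
(5) = 7*j^4 + 4*j^3 + 9*j^2 + 5*j + 2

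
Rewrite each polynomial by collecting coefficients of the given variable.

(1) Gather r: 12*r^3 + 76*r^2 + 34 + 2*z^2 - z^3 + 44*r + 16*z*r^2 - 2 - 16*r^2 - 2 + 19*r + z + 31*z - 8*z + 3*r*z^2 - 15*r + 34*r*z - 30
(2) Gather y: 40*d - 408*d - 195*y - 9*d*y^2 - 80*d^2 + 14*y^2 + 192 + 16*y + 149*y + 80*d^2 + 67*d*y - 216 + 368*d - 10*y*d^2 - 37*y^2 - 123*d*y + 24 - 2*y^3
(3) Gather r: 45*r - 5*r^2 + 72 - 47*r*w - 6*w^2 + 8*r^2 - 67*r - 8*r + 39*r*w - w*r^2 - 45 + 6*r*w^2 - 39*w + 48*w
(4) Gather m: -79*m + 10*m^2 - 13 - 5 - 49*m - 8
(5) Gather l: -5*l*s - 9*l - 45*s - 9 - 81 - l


(1) = 12*r^3 + r^2*(16*z + 60) + r*(3*z^2 + 34*z + 48) - z^3 + 2*z^2 + 24*z
(2) = -2*y^3 + y^2*(-9*d - 23) + y*(-10*d^2 - 56*d - 30)
(3) = r^2*(3 - w) + r*(6*w^2 - 8*w - 30) - 6*w^2 + 9*w + 27
(4) = 10*m^2 - 128*m - 26
(5) = l*(-5*s - 10) - 45*s - 90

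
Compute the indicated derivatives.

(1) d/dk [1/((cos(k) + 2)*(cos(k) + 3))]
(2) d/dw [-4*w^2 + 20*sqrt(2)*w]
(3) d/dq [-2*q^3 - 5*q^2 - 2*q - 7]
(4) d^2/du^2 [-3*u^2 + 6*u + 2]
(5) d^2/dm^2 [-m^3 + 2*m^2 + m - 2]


(1) = (2*cos(k) + 5)*sin(k)/((cos(k) + 2)^2*(cos(k) + 3)^2)
(2) = -8*w + 20*sqrt(2)
(3) = -6*q^2 - 10*q - 2
(4) = -6
(5) = 4 - 6*m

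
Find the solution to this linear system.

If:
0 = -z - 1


Then:
z = -1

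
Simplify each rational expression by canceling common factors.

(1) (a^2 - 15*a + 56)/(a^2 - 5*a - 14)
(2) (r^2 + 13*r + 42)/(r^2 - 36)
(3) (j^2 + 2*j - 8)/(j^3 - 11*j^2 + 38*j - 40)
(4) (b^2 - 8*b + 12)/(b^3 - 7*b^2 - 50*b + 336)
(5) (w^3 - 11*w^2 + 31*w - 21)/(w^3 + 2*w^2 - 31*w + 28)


(1) = (a - 8)/(a + 2)
(2) = (r + 7)/(r - 6)
(3) = (j + 4)/(j^2 - 9*j + 20)
(4) = (b - 2)/(b^2 - b - 56)
(5) = (w^2 - 10*w + 21)/(w^2 + 3*w - 28)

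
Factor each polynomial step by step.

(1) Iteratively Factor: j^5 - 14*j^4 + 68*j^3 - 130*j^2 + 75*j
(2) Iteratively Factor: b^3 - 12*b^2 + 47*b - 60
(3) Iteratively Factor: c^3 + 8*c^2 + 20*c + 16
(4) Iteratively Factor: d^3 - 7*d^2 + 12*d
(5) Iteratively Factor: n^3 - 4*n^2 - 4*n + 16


(1) = (j - 1)*(j^4 - 13*j^3 + 55*j^2 - 75*j) = j*(j - 1)*(j^3 - 13*j^2 + 55*j - 75) = j*(j - 5)*(j - 1)*(j^2 - 8*j + 15) = j*(j - 5)*(j - 3)*(j - 1)*(j - 5)
(2) = (b - 4)*(b^2 - 8*b + 15) = (b - 5)*(b - 4)*(b - 3)
(3) = (c + 4)*(c^2 + 4*c + 4) = (c + 2)*(c + 4)*(c + 2)
(4) = (d - 4)*(d^2 - 3*d) = d*(d - 4)*(d - 3)
(5) = (n - 4)*(n^2 - 4) = (n - 4)*(n + 2)*(n - 2)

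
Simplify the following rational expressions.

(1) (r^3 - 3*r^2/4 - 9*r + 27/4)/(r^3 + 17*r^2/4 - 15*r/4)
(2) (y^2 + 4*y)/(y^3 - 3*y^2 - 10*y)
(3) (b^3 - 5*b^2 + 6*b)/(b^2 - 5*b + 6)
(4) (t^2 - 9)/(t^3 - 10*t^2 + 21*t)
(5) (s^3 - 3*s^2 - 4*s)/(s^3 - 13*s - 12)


(1) = (r^2 - 9)/(r^2 + 5*r)
(2) = (y + 4)/(y^2 - 3*y - 10)
(3) = b
(4) = (t + 3)/(t^2 - 7*t)
(5) = s/(s + 3)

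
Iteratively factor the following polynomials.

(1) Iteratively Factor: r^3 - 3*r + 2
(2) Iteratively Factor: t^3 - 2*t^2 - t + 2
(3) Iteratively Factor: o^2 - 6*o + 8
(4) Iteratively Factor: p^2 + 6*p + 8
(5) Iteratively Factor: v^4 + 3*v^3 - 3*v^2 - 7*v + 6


(1) = (r - 1)*(r^2 + r - 2) = (r - 1)^2*(r + 2)
(2) = (t - 1)*(t^2 - t - 2) = (t - 1)*(t + 1)*(t - 2)
(3) = (o - 4)*(o - 2)
(4) = (p + 2)*(p + 4)
(5) = (v - 1)*(v^3 + 4*v^2 + v - 6) = (v - 1)*(v + 2)*(v^2 + 2*v - 3) = (v - 1)^2*(v + 2)*(v + 3)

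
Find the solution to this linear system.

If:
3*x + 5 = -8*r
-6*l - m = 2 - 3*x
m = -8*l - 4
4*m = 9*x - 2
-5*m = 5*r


Then:
No Solution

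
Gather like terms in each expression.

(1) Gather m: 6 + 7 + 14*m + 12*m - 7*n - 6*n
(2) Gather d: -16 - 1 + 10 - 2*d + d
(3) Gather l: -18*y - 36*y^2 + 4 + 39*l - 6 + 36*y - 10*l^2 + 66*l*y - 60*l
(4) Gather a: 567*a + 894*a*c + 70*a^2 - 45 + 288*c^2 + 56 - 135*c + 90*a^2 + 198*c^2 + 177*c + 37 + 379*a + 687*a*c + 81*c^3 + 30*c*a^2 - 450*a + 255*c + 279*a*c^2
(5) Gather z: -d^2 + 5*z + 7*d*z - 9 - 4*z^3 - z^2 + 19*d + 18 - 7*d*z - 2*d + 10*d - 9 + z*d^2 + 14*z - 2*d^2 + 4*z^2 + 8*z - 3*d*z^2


(1) = 26*m - 13*n + 13
(2) = -d - 7
(3) = -10*l^2 + l*(66*y - 21) - 36*y^2 + 18*y - 2
(4) = a^2*(30*c + 160) + a*(279*c^2 + 1581*c + 496) + 81*c^3 + 486*c^2 + 297*c + 48
(5) = -3*d^2 + 27*d - 4*z^3 + z^2*(3 - 3*d) + z*(d^2 + 27)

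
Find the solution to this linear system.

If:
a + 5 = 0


Then:
a = -5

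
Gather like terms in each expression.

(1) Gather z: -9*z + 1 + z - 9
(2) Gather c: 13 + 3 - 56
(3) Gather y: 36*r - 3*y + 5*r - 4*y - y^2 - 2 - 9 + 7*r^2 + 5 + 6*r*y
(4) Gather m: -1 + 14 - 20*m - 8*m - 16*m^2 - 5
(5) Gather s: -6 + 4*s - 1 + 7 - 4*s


(1) = -8*z - 8
(2) = -40
(3) = 7*r^2 + 41*r - y^2 + y*(6*r - 7) - 6
(4) = -16*m^2 - 28*m + 8
(5) = 0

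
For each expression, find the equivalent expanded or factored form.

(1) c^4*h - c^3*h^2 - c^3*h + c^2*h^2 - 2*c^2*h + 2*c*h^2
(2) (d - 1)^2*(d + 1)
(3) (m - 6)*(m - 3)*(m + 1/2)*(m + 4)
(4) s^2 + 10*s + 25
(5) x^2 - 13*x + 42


(1) = c*(c - 2)*(c - h)*(c*h + h)
(2) = d^3 - d^2 - d + 1
(3) = m^4 - 9*m^3/2 - 41*m^2/2 + 63*m + 36
(4) = (s + 5)^2
(5) = (x - 7)*(x - 6)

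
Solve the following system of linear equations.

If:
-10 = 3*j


Then:
j = -10/3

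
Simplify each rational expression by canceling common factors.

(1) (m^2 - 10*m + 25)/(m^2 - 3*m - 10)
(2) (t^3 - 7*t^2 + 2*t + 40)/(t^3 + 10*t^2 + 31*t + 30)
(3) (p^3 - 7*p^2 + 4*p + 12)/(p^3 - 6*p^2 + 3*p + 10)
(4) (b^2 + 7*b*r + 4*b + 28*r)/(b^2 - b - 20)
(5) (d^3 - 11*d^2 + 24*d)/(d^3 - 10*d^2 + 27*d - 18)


(1) = (m - 5)/(m + 2)
(2) = (t^2 - 9*t + 20)/(t^2 + 8*t + 15)
(3) = (p - 6)/(p - 5)
(4) = (b + 7*r)/(b - 5)
(5) = (d^2 - 8*d)/(d^2 - 7*d + 6)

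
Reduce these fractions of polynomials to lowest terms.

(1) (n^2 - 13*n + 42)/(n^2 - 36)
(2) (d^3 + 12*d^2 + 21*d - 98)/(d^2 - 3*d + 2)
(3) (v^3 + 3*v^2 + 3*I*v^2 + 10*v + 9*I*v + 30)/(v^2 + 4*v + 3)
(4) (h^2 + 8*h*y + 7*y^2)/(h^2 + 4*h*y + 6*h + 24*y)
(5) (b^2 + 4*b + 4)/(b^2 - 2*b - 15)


(1) = (n - 7)/(n + 6)
(2) = (d^2 + 14*d + 49)/(d - 1)
(3) = (v^2 + 3*I*v + 10)/(v + 1)
(4) = (h^2 + 8*h*y + 7*y^2)/(h^2 + 4*h*y + 6*h + 24*y)
(5) = (b^2 + 4*b + 4)/(b^2 - 2*b - 15)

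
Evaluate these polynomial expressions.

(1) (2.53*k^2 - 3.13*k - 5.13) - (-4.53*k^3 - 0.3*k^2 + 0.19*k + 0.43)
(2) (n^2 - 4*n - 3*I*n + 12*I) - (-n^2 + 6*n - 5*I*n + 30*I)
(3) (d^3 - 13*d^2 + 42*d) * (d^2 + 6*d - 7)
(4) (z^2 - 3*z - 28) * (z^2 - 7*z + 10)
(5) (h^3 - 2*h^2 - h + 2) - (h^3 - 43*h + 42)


(1) = 4.53*k^3 + 2.83*k^2 - 3.32*k - 5.56
(2) = 2*n^2 - 10*n + 2*I*n - 18*I
(3) = d^5 - 7*d^4 - 43*d^3 + 343*d^2 - 294*d
(4) = z^4 - 10*z^3 + 3*z^2 + 166*z - 280
(5) = -2*h^2 + 42*h - 40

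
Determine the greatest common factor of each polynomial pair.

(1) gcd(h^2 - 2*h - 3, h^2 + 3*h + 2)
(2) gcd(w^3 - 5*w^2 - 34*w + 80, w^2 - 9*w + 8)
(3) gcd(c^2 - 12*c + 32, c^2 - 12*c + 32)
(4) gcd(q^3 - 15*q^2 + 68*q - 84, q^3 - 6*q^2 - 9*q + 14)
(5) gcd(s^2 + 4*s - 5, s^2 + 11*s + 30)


(1) = h + 1
(2) = w - 8
(3) = c^2 - 12*c + 32
(4) = q - 7
(5) = s + 5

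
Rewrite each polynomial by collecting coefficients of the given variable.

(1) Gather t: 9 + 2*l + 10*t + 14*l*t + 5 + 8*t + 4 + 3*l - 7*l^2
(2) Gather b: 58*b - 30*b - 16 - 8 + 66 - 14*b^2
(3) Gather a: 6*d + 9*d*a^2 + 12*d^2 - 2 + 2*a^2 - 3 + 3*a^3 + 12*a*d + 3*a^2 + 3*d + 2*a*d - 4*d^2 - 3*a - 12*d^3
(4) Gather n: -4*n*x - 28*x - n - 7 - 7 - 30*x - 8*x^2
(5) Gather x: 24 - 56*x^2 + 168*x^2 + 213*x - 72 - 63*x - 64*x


(1) = -7*l^2 + 5*l + t*(14*l + 18) + 18
(2) = -14*b^2 + 28*b + 42
(3) = 3*a^3 + a^2*(9*d + 5) + a*(14*d - 3) - 12*d^3 + 8*d^2 + 9*d - 5
(4) = n*(-4*x - 1) - 8*x^2 - 58*x - 14
(5) = 112*x^2 + 86*x - 48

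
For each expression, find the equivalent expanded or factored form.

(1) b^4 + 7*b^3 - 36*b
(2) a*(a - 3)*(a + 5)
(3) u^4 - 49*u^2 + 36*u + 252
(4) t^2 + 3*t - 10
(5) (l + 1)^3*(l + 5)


(1) = b*(b - 2)*(b + 3)*(b + 6)
(2) = a^3 + 2*a^2 - 15*a
(3) = (u - 6)*(u - 3)*(u + 2)*(u + 7)
(4) = (t - 2)*(t + 5)
(5) = l^4 + 8*l^3 + 18*l^2 + 16*l + 5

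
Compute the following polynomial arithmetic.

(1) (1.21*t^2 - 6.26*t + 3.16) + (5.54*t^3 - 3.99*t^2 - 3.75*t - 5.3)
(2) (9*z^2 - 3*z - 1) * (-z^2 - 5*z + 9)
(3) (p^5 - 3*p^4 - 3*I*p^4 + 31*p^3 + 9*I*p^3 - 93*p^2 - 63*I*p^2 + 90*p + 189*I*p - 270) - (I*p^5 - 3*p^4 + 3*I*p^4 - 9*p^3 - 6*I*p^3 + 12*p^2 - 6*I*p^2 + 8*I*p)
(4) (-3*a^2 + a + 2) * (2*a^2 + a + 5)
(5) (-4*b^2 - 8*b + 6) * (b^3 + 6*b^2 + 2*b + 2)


(1) = 5.54*t^3 - 2.78*t^2 - 10.01*t - 2.14
(2) = -9*z^4 - 42*z^3 + 97*z^2 - 22*z - 9
(3) = p^5 - I*p^5 - 6*I*p^4 + 40*p^3 + 15*I*p^3 - 105*p^2 - 57*I*p^2 + 90*p + 181*I*p - 270
(4) = -6*a^4 - a^3 - 10*a^2 + 7*a + 10
(5) = -4*b^5 - 32*b^4 - 50*b^3 + 12*b^2 - 4*b + 12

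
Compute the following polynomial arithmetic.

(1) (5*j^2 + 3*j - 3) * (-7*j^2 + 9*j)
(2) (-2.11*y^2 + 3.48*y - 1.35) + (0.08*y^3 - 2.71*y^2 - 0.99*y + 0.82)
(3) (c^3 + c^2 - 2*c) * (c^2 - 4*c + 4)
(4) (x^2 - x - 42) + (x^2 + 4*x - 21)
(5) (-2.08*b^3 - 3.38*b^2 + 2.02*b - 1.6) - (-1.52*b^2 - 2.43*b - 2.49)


(1) = -35*j^4 + 24*j^3 + 48*j^2 - 27*j
(2) = 0.08*y^3 - 4.82*y^2 + 2.49*y - 0.53
(3) = c^5 - 3*c^4 - 2*c^3 + 12*c^2 - 8*c
(4) = 2*x^2 + 3*x - 63
(5) = -2.08*b^3 - 1.86*b^2 + 4.45*b + 0.89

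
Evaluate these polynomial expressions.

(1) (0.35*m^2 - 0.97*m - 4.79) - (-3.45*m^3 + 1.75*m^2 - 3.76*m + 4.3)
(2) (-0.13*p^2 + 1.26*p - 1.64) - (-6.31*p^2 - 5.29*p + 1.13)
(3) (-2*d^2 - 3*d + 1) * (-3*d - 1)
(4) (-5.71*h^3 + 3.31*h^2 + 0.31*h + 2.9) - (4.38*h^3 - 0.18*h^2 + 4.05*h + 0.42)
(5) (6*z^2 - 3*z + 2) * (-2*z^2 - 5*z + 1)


(1) = 3.45*m^3 - 1.4*m^2 + 2.79*m - 9.09
(2) = 6.18*p^2 + 6.55*p - 2.77
(3) = 6*d^3 + 11*d^2 - 1
(4) = -10.09*h^3 + 3.49*h^2 - 3.74*h + 2.48
(5) = -12*z^4 - 24*z^3 + 17*z^2 - 13*z + 2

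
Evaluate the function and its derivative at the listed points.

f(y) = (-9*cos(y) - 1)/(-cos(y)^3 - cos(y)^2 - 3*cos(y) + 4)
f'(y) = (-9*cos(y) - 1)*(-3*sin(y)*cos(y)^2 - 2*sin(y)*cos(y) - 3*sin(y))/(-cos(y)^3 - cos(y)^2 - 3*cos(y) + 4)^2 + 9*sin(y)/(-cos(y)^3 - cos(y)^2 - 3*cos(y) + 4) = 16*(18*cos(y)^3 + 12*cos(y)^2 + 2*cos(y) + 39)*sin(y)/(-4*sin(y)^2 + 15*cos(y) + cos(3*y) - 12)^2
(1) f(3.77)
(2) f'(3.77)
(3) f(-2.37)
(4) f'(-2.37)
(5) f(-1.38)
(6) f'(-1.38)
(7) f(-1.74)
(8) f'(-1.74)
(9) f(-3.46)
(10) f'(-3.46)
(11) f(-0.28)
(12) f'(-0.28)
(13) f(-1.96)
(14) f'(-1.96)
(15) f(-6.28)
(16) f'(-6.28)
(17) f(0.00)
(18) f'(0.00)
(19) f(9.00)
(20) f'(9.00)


(1) = 1.00
(2) = -0.53
(3) = 0.91
(4) = -0.72
(5) = -0.80
(6) = -3.42
(7) = 0.12
(8) = -1.91
(9) = 1.11
(10) = 0.22
(11) = 13.90
(12) = -38.96
(13) = 0.48
(14) = -1.41
(15) = 10.00
(16) = 0.23
(17) = 10.00
(18) = 0.00
(19) = 1.08
(20) = 0.31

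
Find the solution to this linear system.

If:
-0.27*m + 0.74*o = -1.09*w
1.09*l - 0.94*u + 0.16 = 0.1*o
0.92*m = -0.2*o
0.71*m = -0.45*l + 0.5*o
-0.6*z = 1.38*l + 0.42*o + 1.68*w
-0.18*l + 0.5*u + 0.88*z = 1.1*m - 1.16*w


Then:
l = 0.07
m = -0.01
o = 0.05
u = 0.24
w = -0.03
z = -0.09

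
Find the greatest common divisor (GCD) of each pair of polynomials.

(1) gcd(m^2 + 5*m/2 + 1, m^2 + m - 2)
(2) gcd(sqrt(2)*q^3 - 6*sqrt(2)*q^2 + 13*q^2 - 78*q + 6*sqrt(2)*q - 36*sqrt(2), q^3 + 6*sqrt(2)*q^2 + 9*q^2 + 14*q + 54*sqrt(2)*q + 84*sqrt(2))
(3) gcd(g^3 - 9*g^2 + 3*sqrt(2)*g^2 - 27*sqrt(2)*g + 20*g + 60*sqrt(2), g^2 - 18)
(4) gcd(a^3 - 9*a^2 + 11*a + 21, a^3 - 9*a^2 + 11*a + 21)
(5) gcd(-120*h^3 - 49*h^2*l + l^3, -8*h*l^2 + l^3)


(1) = gcd((m + 1/2)*(m + 2), (m - 1)*(m + 2)) = m + 2
(2) = q + 6*sqrt(2)
(3) = gcd((g - 5)*(g - 4)*(g + 3*sqrt(2)), (g - 3*sqrt(2))*(g + 3*sqrt(2))) = g + 3*sqrt(2)
(4) = gcd((a - 7)*(a - 3)*(a + 1), (a - 7)*(a - 3)*(a + 1)) = a^3 - 9*a^2 + 11*a + 21
(5) = gcd((-8*h + l)*(3*h + l)*(5*h + l), l^2*(-8*h + l)) = 8*h - l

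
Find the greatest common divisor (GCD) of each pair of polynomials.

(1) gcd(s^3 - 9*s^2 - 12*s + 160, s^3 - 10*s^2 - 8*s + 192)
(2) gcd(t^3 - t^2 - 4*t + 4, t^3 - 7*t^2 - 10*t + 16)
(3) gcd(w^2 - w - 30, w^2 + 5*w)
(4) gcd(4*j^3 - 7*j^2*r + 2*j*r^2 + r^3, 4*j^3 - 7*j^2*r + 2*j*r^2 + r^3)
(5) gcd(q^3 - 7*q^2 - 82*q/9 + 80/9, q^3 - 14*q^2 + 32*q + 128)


(1) = gcd((s - 8)*(s - 5)*(s + 4), (s - 8)*(s - 6)*(s + 4)) = s^2 - 4*s - 32
(2) = gcd((t - 2)*(t - 1)*(t + 2), (t - 8)*(t - 1)*(t + 2)) = t^2 + t - 2
(3) = w + 5
(4) = 4*j^3 - 7*j^2*r + 2*j*r^2 + r^3
(5) = q - 8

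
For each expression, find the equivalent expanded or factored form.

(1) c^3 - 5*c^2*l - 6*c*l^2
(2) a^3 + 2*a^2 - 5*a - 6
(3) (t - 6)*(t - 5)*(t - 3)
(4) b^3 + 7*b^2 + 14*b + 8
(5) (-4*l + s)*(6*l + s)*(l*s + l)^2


(1) = c*(c - 6*l)*(c + l)
(2) = (a - 2)*(a + 1)*(a + 3)
(3) = t^3 - 14*t^2 + 63*t - 90
(4) = (b + 1)*(b + 2)*(b + 4)
(5) = -24*l^4*s^2 - 48*l^4*s - 24*l^4 + 2*l^3*s^3 + 4*l^3*s^2 + 2*l^3*s + l^2*s^4 + 2*l^2*s^3 + l^2*s^2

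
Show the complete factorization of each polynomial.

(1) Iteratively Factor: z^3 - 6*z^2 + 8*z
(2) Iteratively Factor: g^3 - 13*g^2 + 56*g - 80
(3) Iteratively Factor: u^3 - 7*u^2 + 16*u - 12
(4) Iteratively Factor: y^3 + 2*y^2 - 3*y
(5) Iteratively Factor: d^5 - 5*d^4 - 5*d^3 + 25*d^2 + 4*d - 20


(1) = (z - 4)*(z^2 - 2*z) = z*(z - 4)*(z - 2)
(2) = (g - 4)*(g^2 - 9*g + 20) = (g - 5)*(g - 4)*(g - 4)
(3) = (u - 2)*(u^2 - 5*u + 6) = (u - 3)*(u - 2)*(u - 2)
(4) = (y - 1)*(y^2 + 3*y) = y*(y - 1)*(y + 3)
(5) = (d - 2)*(d^4 - 3*d^3 - 11*d^2 + 3*d + 10) = (d - 2)*(d - 1)*(d^3 - 2*d^2 - 13*d - 10) = (d - 2)*(d - 1)*(d + 1)*(d^2 - 3*d - 10) = (d - 2)*(d - 1)*(d + 1)*(d + 2)*(d - 5)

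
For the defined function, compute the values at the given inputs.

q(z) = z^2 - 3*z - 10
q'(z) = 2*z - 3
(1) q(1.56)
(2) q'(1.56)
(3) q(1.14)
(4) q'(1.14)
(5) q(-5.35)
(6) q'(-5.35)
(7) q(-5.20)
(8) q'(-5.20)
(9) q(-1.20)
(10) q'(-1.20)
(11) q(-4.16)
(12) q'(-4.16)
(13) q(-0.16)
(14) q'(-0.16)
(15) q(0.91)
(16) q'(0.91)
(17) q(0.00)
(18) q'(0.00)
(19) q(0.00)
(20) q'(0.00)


(1) = -12.25
(2) = 0.12
(3) = -12.12
(4) = -0.72
(5) = 34.67
(6) = -13.70
(7) = 32.64
(8) = -13.40
(9) = -4.96
(10) = -5.40
(11) = 19.79
(12) = -11.32
(13) = -9.49
(14) = -3.32
(15) = -11.90
(16) = -1.18
(17) = -10.00
(18) = -3.00
(19) = -10.00
(20) = -3.00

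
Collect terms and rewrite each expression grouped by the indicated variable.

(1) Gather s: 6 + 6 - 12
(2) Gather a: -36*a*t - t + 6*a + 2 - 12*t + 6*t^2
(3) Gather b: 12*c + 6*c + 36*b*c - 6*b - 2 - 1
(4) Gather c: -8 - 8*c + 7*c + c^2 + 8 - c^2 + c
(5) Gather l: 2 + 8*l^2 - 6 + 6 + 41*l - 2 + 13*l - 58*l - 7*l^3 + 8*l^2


(1) = 0
(2) = a*(6 - 36*t) + 6*t^2 - 13*t + 2
(3) = b*(36*c - 6) + 18*c - 3
(4) = 0
(5) = -7*l^3 + 16*l^2 - 4*l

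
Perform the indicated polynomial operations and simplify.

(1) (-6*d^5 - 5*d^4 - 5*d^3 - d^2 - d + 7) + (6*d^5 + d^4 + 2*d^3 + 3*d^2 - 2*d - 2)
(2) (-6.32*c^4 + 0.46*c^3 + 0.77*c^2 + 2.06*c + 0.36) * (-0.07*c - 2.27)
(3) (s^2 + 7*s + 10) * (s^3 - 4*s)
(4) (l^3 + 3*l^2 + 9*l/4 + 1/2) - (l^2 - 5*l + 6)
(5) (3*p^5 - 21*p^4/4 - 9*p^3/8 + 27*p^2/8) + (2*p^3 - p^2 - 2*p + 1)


(1) = -4*d^4 - 3*d^3 + 2*d^2 - 3*d + 5
(2) = 0.4424*c^5 + 14.3142*c^4 - 1.0981*c^3 - 1.8921*c^2 - 4.7014*c - 0.8172
(3) = s^5 + 7*s^4 + 6*s^3 - 28*s^2 - 40*s
(4) = l^3 + 2*l^2 + 29*l/4 - 11/2
(5) = 3*p^5 - 21*p^4/4 + 7*p^3/8 + 19*p^2/8 - 2*p + 1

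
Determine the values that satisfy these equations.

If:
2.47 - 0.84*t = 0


Then:
t = 2.94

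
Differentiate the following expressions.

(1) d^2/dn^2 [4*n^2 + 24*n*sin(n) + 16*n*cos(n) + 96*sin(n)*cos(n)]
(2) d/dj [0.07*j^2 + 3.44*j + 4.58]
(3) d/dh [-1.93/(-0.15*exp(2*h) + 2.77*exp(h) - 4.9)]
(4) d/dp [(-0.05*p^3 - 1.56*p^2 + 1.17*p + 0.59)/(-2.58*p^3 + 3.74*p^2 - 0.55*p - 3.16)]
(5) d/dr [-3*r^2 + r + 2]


(1) = -24*n*sin(n) - 16*n*cos(n) - 32*sin(n) - 192*sin(2*n) + 48*cos(n) + 8
(2) = 0.14*j + 3.44
(3) = (5.3461 - 0.579*exp(h))*exp(h)/(0.15*exp(2*h) - 2.77*exp(h) + 4.9)^2
(4) = (-4.2118*p^4 + 6.0922*p^3 + 1.5228*p^2 + 5.446*p - 3.3727)/(6.6564*p^6 - 19.2984*p^5 + 16.8256*p^4 + 12.1916*p^3 - 23.3343*p^2 + 3.476*p + 9.9856)
(5) = 1 - 6*r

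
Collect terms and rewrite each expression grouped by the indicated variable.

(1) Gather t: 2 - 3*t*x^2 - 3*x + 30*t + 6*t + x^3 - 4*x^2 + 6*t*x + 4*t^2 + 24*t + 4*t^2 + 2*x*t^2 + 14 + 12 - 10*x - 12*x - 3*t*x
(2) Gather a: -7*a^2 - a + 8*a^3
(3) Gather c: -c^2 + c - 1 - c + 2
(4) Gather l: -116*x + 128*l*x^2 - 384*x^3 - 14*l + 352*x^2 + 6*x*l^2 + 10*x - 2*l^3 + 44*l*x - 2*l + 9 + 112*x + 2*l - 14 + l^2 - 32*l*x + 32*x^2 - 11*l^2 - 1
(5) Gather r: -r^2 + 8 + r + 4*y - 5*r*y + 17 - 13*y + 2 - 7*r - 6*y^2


(1) = t^2*(2*x + 8) + t*(-3*x^2 + 3*x + 60) + x^3 - 4*x^2 - 25*x + 28
(2) = 8*a^3 - 7*a^2 - a
(3) = 1 - c^2
(4) = -2*l^3 + l^2*(6*x - 10) + l*(128*x^2 + 12*x - 14) - 384*x^3 + 384*x^2 + 6*x - 6
(5) = -r^2 + r*(-5*y - 6) - 6*y^2 - 9*y + 27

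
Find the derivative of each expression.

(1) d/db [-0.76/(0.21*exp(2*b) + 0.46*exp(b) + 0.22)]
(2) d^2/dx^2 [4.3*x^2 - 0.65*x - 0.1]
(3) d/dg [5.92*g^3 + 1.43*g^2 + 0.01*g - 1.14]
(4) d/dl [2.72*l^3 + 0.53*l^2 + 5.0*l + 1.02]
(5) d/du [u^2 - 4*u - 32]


(1) = (0.3192*exp(b) + 0.3496)*exp(b)/(0.21*exp(2*b) + 0.46*exp(b) + 0.22)^2
(2) = 8.60000000000000
(3) = 17.76*g^2 + 2.86*g + 0.01
(4) = 8.16*l^2 + 1.06*l + 5.0
(5) = 2*u - 4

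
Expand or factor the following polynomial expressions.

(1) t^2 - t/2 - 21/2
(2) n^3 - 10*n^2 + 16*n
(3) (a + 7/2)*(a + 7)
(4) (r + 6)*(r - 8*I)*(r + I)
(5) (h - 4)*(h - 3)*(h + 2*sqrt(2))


(1) = (t - 7/2)*(t + 3)
(2) = n*(n - 8)*(n - 2)
(3) = a^2 + 21*a/2 + 49/2
(4) = r^3 + 6*r^2 - 7*I*r^2 + 8*r - 42*I*r + 48
(5) = h^3 - 7*h^2 + 2*sqrt(2)*h^2 - 14*sqrt(2)*h + 12*h + 24*sqrt(2)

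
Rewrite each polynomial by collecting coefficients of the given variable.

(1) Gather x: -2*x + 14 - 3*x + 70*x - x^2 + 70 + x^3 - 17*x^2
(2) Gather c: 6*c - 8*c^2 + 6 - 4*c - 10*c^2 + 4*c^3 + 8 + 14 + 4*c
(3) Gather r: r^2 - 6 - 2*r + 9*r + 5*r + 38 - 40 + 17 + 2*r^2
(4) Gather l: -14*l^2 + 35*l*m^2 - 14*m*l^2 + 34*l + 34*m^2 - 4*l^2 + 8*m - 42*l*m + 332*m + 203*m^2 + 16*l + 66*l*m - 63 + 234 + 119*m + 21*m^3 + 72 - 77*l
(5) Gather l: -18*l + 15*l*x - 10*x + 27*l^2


(1) = x^3 - 18*x^2 + 65*x + 84
(2) = 4*c^3 - 18*c^2 + 6*c + 28
(3) = 3*r^2 + 12*r + 9
(4) = l^2*(-14*m - 18) + l*(35*m^2 + 24*m - 27) + 21*m^3 + 237*m^2 + 459*m + 243
(5) = 27*l^2 + l*(15*x - 18) - 10*x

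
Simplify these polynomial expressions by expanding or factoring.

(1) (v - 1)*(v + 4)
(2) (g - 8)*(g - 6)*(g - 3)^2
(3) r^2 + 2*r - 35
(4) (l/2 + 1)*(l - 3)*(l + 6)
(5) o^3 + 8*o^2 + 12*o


(1) = v^2 + 3*v - 4
(2) = g^4 - 20*g^3 + 141*g^2 - 414*g + 432
(3) = (r - 5)*(r + 7)
(4) = l^3/2 + 5*l^2/2 - 6*l - 18
(5) = o*(o + 2)*(o + 6)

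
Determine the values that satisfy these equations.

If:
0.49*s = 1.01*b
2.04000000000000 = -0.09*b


Then:
b = -22.67
s = -46.72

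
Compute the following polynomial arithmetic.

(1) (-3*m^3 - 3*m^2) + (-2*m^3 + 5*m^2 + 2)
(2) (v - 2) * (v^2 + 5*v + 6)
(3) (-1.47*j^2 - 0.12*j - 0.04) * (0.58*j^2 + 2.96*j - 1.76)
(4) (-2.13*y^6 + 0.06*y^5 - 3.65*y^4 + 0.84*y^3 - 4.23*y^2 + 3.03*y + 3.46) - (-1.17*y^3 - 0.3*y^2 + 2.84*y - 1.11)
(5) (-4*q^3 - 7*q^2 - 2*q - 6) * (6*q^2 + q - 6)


(1) = -5*m^3 + 2*m^2 + 2
(2) = v^3 + 3*v^2 - 4*v - 12
(3) = -0.8526*j^4 - 4.4208*j^3 + 2.2088*j^2 + 0.0928*j + 0.0704
(4) = -2.13*y^6 + 0.06*y^5 - 3.65*y^4 + 2.01*y^3 - 3.93*y^2 + 0.19*y + 4.57
(5) = -24*q^5 - 46*q^4 + 5*q^3 + 4*q^2 + 6*q + 36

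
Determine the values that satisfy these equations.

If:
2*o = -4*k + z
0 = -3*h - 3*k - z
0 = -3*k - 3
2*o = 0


Then:
h = 7/3
k = -1
o = 0
z = -4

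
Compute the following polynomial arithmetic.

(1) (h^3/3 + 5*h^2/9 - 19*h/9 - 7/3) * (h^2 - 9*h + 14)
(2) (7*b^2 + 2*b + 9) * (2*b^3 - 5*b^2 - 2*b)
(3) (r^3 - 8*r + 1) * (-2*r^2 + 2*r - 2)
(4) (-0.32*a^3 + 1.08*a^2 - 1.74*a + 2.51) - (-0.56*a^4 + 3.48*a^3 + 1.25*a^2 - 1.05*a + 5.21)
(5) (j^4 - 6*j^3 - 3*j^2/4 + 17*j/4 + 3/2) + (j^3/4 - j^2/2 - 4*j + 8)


(1) = h^5/3 - 22*h^4/9 - 22*h^3/9 + 220*h^2/9 - 77*h/9 - 98/3
(2) = 14*b^5 - 31*b^4 - 6*b^3 - 49*b^2 - 18*b
(3) = -2*r^5 + 2*r^4 + 14*r^3 - 18*r^2 + 18*r - 2
(4) = 0.56*a^4 - 3.8*a^3 - 0.17*a^2 - 0.69*a - 2.7
(5) = j^4 - 23*j^3/4 - 5*j^2/4 + j/4 + 19/2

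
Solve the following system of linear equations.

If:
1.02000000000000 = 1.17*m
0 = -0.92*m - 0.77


Then:
No Solution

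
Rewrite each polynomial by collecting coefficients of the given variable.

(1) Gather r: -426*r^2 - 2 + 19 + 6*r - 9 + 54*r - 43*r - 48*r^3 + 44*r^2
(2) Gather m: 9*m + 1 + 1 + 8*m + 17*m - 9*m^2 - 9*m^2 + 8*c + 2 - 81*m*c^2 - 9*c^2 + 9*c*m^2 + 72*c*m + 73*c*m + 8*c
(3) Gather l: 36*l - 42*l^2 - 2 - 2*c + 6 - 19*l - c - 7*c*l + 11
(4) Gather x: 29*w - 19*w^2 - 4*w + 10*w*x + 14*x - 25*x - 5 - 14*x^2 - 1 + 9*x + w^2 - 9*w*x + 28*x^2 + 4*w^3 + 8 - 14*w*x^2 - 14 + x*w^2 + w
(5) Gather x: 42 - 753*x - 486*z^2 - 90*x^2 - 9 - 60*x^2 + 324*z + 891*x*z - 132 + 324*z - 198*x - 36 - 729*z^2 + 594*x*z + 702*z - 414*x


(1) = -48*r^3 - 382*r^2 + 17*r + 8
(2) = -9*c^2 + 16*c + m^2*(9*c - 18) + m*(-81*c^2 + 145*c + 34) + 4
(3) = -3*c - 42*l^2 + l*(17 - 7*c) + 15
(4) = 4*w^3 - 18*w^2 + 26*w + x^2*(14 - 14*w) + x*(w^2 + w - 2) - 12
(5) = -150*x^2 + x*(1485*z - 1365) - 1215*z^2 + 1350*z - 135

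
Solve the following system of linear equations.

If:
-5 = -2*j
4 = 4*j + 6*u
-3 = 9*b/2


Then:
b = -2/3
j = 5/2
u = -1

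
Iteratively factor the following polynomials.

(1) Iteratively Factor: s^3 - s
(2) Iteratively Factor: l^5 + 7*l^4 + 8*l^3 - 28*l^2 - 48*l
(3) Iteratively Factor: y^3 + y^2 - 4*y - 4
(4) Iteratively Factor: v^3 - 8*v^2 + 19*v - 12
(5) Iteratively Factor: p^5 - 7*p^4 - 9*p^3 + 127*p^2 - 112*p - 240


(1) = (s + 1)*(s^2 - s) = (s - 1)*(s + 1)*(s)
(2) = (l - 2)*(l^4 + 9*l^3 + 26*l^2 + 24*l) = (l - 2)*(l + 4)*(l^3 + 5*l^2 + 6*l) = (l - 2)*(l + 3)*(l + 4)*(l^2 + 2*l) = (l - 2)*(l + 2)*(l + 3)*(l + 4)*(l)
(3) = (y - 2)*(y^2 + 3*y + 2) = (y - 2)*(y + 2)*(y + 1)
(4) = (v - 4)*(v^2 - 4*v + 3) = (v - 4)*(v - 3)*(v - 1)
(5) = (p + 4)*(p^4 - 11*p^3 + 35*p^2 - 13*p - 60) = (p - 5)*(p + 4)*(p^3 - 6*p^2 + 5*p + 12) = (p - 5)*(p - 4)*(p + 4)*(p^2 - 2*p - 3) = (p - 5)*(p - 4)*(p + 1)*(p + 4)*(p - 3)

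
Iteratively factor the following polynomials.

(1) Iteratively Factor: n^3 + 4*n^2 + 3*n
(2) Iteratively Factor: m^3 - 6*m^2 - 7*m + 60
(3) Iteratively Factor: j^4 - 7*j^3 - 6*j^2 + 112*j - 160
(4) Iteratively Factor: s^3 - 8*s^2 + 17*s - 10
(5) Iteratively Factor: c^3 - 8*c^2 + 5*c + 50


(1) = (n + 3)*(n^2 + n) = n*(n + 3)*(n + 1)
(2) = (m - 5)*(m^2 - m - 12) = (m - 5)*(m - 4)*(m + 3)
(3) = (j - 5)*(j^3 - 2*j^2 - 16*j + 32) = (j - 5)*(j - 2)*(j^2 - 16) = (j - 5)*(j - 4)*(j - 2)*(j + 4)
(4) = (s - 1)*(s^2 - 7*s + 10) = (s - 5)*(s - 1)*(s - 2)
(5) = (c - 5)*(c^2 - 3*c - 10) = (c - 5)^2*(c + 2)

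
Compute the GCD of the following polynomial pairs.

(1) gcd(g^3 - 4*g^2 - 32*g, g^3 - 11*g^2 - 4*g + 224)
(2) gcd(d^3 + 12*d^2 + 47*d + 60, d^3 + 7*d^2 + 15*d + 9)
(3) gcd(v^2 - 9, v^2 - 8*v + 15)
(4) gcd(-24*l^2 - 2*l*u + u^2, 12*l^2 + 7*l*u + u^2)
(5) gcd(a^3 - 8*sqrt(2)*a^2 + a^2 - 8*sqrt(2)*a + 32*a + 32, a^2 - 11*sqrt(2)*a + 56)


(1) = gcd(g*(g - 8)*(g + 4), (g - 8)*(g - 7)*(g + 4)) = g^2 - 4*g - 32
(2) = d + 3
(3) = gcd((v - 3)*(v + 3), (v - 5)*(v - 3)) = v - 3
(4) = gcd((-6*l + u)*(4*l + u), (3*l + u)*(4*l + u)) = 4*l + u
(5) = a - 4*sqrt(2)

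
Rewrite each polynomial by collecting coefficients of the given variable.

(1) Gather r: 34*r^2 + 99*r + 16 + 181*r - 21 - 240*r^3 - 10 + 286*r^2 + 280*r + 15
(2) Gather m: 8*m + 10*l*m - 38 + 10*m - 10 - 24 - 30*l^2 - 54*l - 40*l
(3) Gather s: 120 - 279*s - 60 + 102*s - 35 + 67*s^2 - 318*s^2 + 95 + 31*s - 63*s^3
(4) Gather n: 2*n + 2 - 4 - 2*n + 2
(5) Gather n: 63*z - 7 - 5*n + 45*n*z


(1) = -240*r^3 + 320*r^2 + 560*r
(2) = -30*l^2 - 94*l + m*(10*l + 18) - 72
(3) = -63*s^3 - 251*s^2 - 146*s + 120
(4) = 0
(5) = n*(45*z - 5) + 63*z - 7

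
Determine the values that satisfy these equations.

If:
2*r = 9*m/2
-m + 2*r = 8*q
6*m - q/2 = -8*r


Then:
m = 0
q = 0
r = 0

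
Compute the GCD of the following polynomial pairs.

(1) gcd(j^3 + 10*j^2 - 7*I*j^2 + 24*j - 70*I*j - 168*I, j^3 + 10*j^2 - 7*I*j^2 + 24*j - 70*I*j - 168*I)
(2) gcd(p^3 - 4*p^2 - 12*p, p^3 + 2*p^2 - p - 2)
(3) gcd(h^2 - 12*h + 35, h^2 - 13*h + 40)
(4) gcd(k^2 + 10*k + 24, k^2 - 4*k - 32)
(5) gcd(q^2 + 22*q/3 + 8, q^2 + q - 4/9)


(1) = j^3 + j^2*(10 - 7*I) + j*(24 - 70*I) - 168*I
(2) = p + 2
(3) = h - 5
(4) = gcd((k + 4)*(k + 6), (k - 8)*(k + 4)) = k + 4
(5) = gcd((q + 4/3)*(q + 6), (q - 1/3)*(q + 4/3)) = q + 4/3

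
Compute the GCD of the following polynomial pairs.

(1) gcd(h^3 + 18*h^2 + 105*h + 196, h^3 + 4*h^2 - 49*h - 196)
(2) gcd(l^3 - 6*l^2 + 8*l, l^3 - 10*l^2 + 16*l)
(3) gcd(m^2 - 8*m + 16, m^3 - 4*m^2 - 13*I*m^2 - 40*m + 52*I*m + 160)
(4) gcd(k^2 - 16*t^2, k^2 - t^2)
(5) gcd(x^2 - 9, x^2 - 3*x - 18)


(1) = h^2 + 11*h + 28
(2) = gcd(l*(l - 4)*(l - 2), l*(l - 8)*(l - 2)) = l^2 - 2*l
(3) = gcd((m - 4)^2, (m - 4)*(m - 8*I)*(m - 5*I)) = m - 4
(4) = 1
(5) = x + 3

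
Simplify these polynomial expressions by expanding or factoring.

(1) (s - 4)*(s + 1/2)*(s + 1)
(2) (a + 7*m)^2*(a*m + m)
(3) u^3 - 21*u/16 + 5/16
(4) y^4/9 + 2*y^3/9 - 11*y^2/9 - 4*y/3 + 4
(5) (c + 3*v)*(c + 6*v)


(1) = s^3 - 5*s^2/2 - 11*s/2 - 2
(2) = a^3*m + 14*a^2*m^2 + a^2*m + 49*a*m^3 + 14*a*m^2 + 49*m^3
(3) = (u - 1)*(u - 1/4)*(u + 5/4)
(4) = (y/3 + 1)^2*(y - 2)^2
(5) = c^2 + 9*c*v + 18*v^2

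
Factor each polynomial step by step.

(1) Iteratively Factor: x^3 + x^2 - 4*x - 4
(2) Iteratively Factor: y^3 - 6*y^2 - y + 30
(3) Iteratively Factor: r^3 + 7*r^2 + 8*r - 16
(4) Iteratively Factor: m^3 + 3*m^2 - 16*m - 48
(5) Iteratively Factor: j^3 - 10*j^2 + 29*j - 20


(1) = (x + 2)*(x^2 - x - 2) = (x + 1)*(x + 2)*(x - 2)
(2) = (y + 2)*(y^2 - 8*y + 15) = (y - 5)*(y + 2)*(y - 3)
(3) = (r + 4)*(r^2 + 3*r - 4) = (r - 1)*(r + 4)*(r + 4)
(4) = (m + 4)*(m^2 - m - 12) = (m + 3)*(m + 4)*(m - 4)
(5) = (j - 4)*(j^2 - 6*j + 5) = (j - 4)*(j - 1)*(j - 5)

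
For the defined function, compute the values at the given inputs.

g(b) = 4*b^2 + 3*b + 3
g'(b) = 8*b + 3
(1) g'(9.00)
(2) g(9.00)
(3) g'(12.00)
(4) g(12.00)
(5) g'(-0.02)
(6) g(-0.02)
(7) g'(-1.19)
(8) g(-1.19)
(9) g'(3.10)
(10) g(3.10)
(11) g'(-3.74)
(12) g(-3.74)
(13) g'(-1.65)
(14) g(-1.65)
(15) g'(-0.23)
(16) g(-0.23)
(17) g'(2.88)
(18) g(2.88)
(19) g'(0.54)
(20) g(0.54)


(1) = 75.00
(2) = 354.00
(3) = 99.00
(4) = 615.00
(5) = 2.84
(6) = 2.94
(7) = -6.52
(8) = 5.09
(9) = 27.80
(10) = 50.74
(11) = -26.92
(12) = 47.73
(13) = -10.20
(14) = 8.94
(15) = 1.16
(16) = 2.52
(17) = 26.04
(18) = 44.82
(19) = 7.32
(20) = 5.79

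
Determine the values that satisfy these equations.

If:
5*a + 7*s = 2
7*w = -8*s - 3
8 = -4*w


Then:
a = -61/40
s = 11/8
w = -2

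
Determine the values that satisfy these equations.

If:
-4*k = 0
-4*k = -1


Then:
No Solution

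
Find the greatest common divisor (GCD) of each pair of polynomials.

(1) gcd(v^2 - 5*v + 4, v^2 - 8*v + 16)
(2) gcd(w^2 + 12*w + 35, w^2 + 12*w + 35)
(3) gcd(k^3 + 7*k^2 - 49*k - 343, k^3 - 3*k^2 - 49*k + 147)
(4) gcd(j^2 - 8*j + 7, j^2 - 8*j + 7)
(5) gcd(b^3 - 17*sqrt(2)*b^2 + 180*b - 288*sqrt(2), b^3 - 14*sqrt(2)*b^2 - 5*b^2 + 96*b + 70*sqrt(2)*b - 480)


(1) = v - 4
(2) = gcd((w + 5)*(w + 7), (w + 5)*(w + 7)) = w^2 + 12*w + 35
(3) = k^2 - 49
(4) = gcd((j - 7)*(j - 1), (j - 7)*(j - 1)) = j^2 - 8*j + 7
(5) = b^2 - 14*sqrt(2)*b + 96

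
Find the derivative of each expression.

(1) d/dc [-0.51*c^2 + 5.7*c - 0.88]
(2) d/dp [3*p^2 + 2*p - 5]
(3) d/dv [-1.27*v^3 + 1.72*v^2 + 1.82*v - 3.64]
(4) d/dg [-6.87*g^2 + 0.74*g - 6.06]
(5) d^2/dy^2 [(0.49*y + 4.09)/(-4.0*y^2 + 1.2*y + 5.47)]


(1) = 5.7 - 1.02*c
(2) = 6*p + 2
(3) = -3.81*v^2 + 3.44*v + 1.82
(4) = 0.74 - 13.74*g
(5) = ((0.49*y + 4.09)*(8.0*y - 1.2)*(16.0*y - 2.4) + (11.76*y + 31.544)*(-4.0*y^2 + 1.2*y + 5.47))/(-4.0*y^2 + 1.2*y + 5.47)^3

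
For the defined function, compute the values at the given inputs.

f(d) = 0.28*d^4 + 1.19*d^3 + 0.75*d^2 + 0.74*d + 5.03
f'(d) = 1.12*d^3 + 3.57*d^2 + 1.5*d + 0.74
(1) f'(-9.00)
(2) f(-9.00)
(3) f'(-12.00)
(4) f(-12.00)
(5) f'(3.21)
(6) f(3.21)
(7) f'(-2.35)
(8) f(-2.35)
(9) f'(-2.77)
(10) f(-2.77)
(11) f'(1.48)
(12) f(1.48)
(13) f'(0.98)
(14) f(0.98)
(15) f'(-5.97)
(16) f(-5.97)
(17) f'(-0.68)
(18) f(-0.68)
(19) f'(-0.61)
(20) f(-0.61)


(1) = -540.07
(2) = 1028.69
(3) = -1438.54
(4) = 3853.91
(5) = 79.39
(6) = 84.22
(7) = 2.40
(8) = 0.53
(9) = 0.17
(10) = -0.07
(11) = 14.41
(12) = 12.97
(13) = 6.69
(14) = 7.85
(15) = -119.29
(16) = 129.82
(17) = 1.02
(18) = 4.56
(19) = 0.90
(20) = 4.63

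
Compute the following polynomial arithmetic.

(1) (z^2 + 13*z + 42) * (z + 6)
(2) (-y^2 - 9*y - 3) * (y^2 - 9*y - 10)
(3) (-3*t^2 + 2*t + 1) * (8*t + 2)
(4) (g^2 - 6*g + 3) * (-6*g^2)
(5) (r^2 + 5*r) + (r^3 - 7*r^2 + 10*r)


(1) = z^3 + 19*z^2 + 120*z + 252
(2) = -y^4 + 88*y^2 + 117*y + 30
(3) = -24*t^3 + 10*t^2 + 12*t + 2
(4) = -6*g^4 + 36*g^3 - 18*g^2
(5) = r^3 - 6*r^2 + 15*r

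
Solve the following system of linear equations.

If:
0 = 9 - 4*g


Then:
g = 9/4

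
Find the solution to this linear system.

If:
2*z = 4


Then:
z = 2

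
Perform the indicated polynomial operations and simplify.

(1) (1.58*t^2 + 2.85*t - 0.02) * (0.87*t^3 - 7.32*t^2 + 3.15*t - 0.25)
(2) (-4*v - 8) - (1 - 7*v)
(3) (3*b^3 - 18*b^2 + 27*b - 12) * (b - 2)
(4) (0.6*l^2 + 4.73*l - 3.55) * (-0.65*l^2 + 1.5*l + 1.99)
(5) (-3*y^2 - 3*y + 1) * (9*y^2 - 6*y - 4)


(1) = 1.3746*t^5 - 9.0861*t^4 - 15.9024*t^3 + 8.7289*t^2 - 0.7755*t + 0.005
(2) = 3*v - 9
(3) = 3*b^4 - 24*b^3 + 63*b^2 - 66*b + 24
(4) = -0.39*l^4 - 2.1745*l^3 + 10.5965*l^2 + 4.0877*l - 7.0645
(5) = -27*y^4 - 9*y^3 + 39*y^2 + 6*y - 4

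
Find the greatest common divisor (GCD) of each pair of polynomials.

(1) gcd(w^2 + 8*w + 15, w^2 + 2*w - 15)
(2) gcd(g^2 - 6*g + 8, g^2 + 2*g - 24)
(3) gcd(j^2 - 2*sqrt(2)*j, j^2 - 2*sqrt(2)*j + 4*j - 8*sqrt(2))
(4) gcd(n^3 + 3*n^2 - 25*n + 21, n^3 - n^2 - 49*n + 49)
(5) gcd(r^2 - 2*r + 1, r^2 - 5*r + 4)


(1) = w + 5
(2) = gcd((g - 4)*(g - 2), (g - 4)*(g + 6)) = g - 4
(3) = gcd(j*(j - 2*sqrt(2)), (j + 4)*(j - 2*sqrt(2))) = j - 2*sqrt(2)
(4) = n^2 + 6*n - 7
(5) = r - 1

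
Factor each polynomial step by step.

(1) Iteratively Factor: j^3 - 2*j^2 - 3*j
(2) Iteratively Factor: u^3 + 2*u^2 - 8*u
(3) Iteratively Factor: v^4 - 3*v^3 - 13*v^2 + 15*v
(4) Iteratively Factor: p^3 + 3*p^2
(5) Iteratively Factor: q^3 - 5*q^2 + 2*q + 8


(1) = (j + 1)*(j^2 - 3*j) = j*(j + 1)*(j - 3)
(2) = (u - 2)*(u^2 + 4*u) = u*(u - 2)*(u + 4)
(3) = (v - 1)*(v^3 - 2*v^2 - 15*v) = (v - 1)*(v + 3)*(v^2 - 5*v) = v*(v - 1)*(v + 3)*(v - 5)
(4) = (p)*(p^2 + 3*p) = p^2*(p + 3)
(5) = (q - 4)*(q^2 - q - 2) = (q - 4)*(q + 1)*(q - 2)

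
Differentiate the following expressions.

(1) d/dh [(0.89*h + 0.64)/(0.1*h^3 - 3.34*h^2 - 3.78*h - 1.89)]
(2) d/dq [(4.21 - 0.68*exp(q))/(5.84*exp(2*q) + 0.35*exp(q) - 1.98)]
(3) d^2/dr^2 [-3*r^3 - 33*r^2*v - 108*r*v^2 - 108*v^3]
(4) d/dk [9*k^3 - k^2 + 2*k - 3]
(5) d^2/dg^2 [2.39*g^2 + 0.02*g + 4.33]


(1) = (-0.178*h^3 + 2.7806*h^2 + 4.2752*h + 0.7371)/(0.01*h^6 - 0.668*h^5 + 10.3996*h^4 + 24.8724*h^3 + 26.9136*h^2 + 14.2884*h + 3.5721)
(2) = (3.9712*exp(2*q) - 49.1728*exp(q) - 0.1271)*exp(q)/(34.1056*exp(4*q) + 4.088*exp(3*q) - 23.0039*exp(2*q) - 1.386*exp(q) + 3.9204)
(3) = -18*r - 66*v
(4) = 27*k^2 - 2*k + 2
(5) = 4.78000000000000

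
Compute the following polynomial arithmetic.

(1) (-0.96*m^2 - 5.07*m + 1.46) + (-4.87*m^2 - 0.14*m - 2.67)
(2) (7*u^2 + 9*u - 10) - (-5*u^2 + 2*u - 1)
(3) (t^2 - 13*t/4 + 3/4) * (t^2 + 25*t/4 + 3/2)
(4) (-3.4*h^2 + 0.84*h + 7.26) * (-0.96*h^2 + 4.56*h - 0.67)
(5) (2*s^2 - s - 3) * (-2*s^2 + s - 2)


(1) = -5.83*m^2 - 5.21*m - 1.21
(2) = 12*u^2 + 7*u - 9
(3) = t^4 + 3*t^3 - 289*t^2/16 - 3*t/16 + 9/8
(4) = 3.264*h^4 - 16.3104*h^3 - 0.8612*h^2 + 32.5428*h - 4.8642
(5) = -4*s^4 + 4*s^3 + s^2 - s + 6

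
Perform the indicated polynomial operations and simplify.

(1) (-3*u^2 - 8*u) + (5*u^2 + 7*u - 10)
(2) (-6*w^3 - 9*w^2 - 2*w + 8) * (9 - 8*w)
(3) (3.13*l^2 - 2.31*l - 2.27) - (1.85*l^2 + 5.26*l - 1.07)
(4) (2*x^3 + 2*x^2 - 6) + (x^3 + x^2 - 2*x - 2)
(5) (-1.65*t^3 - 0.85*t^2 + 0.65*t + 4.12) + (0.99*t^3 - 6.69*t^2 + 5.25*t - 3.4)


(1) = 2*u^2 - u - 10
(2) = 48*w^4 + 18*w^3 - 65*w^2 - 82*w + 72
(3) = 1.28*l^2 - 7.57*l - 1.2
(4) = 3*x^3 + 3*x^2 - 2*x - 8
(5) = -0.66*t^3 - 7.54*t^2 + 5.9*t + 0.72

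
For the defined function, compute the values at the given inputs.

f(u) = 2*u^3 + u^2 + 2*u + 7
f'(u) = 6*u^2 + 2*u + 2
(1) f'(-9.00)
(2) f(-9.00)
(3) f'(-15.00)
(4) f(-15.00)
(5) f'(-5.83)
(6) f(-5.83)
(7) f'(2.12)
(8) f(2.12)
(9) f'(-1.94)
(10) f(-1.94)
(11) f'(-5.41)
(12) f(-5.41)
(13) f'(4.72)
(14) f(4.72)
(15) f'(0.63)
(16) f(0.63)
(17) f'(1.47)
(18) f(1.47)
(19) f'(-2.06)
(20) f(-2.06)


(1) = 470.00
(2) = -1388.00
(3) = 1322.00
(4) = -6548.00
(5) = 194.27
(6) = -366.98
(7) = 33.21
(8) = 34.79
(9) = 20.70
(10) = -7.72
(11) = 166.79
(12) = -291.23
(13) = 145.11
(14) = 249.03
(15) = 5.64
(16) = 9.16
(17) = 17.91
(18) = 18.45
(19) = 23.34
(20) = -10.36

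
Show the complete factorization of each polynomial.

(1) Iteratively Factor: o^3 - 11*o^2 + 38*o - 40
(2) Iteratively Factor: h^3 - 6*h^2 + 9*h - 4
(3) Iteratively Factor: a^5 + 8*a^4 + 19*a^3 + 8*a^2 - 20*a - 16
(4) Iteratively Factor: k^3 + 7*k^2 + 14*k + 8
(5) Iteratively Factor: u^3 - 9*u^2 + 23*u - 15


(1) = (o - 5)*(o^2 - 6*o + 8) = (o - 5)*(o - 2)*(o - 4)
(2) = (h - 1)*(h^2 - 5*h + 4) = (h - 4)*(h - 1)*(h - 1)
(3) = (a + 2)*(a^4 + 6*a^3 + 7*a^2 - 6*a - 8) = (a - 1)*(a + 2)*(a^3 + 7*a^2 + 14*a + 8) = (a - 1)*(a + 1)*(a + 2)*(a^2 + 6*a + 8) = (a - 1)*(a + 1)*(a + 2)*(a + 4)*(a + 2)
(4) = (k + 4)*(k^2 + 3*k + 2) = (k + 1)*(k + 4)*(k + 2)
(5) = (u - 3)*(u^2 - 6*u + 5) = (u - 3)*(u - 1)*(u - 5)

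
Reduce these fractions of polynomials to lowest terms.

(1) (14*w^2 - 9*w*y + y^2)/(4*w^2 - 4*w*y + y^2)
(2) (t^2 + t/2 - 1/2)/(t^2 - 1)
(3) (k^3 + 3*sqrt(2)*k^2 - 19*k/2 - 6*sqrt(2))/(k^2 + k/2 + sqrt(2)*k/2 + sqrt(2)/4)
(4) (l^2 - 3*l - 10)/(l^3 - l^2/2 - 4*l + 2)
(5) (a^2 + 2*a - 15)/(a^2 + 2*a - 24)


(1) = (-7*w + y)/(-2*w + y)
(2) = (2*t - 1)/(2*t - 2)
(3) = (8*k^2 + 20*sqrt(2)*k - 96)/(8*k + 4)
(4) = (2*l - 10)/(2*l^2 - 5*l + 2)
(5) = (a^2 + 2*a - 15)/(a^2 + 2*a - 24)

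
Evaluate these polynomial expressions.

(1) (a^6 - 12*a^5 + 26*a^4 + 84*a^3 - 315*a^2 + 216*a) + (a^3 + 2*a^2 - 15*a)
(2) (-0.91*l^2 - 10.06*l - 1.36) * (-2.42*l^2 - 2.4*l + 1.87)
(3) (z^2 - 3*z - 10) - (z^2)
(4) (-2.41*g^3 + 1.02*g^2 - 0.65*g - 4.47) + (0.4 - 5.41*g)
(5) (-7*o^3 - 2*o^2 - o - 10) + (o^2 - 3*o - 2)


(1) = a^6 - 12*a^5 + 26*a^4 + 85*a^3 - 313*a^2 + 201*a
(2) = 2.2022*l^4 + 26.5292*l^3 + 25.7335*l^2 - 15.5482*l - 2.5432
(3) = -3*z - 10
(4) = -2.41*g^3 + 1.02*g^2 - 6.06*g - 4.07
(5) = -7*o^3 - o^2 - 4*o - 12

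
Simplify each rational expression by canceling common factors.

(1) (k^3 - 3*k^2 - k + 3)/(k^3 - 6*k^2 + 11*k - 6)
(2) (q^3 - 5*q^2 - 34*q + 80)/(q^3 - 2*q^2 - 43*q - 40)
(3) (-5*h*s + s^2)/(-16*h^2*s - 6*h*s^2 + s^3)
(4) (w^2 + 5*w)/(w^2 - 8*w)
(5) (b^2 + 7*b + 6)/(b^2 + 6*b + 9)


(1) = (k + 1)/(k - 2)
(2) = (q - 2)/(q + 1)
(3) = (-5*h + s)/(-16*h^2 - 6*h*s + s^2)
(4) = (w + 5)/(w - 8)
(5) = (b^2 + 7*b + 6)/(b^2 + 6*b + 9)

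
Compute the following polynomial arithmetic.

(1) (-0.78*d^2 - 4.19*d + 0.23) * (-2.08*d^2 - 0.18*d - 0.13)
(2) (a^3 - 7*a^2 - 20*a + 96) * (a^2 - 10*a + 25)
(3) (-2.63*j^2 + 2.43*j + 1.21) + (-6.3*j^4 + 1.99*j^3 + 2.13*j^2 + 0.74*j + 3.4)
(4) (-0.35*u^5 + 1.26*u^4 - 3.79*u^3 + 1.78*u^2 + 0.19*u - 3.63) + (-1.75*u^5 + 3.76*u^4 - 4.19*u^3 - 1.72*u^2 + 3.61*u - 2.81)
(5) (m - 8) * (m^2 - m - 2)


(1) = 1.6224*d^4 + 8.8556*d^3 + 0.3772*d^2 + 0.5033*d - 0.0299
(2) = a^5 - 17*a^4 + 75*a^3 + 121*a^2 - 1460*a + 2400
(3) = -6.3*j^4 + 1.99*j^3 - 0.5*j^2 + 3.17*j + 4.61
(4) = -2.1*u^5 + 5.02*u^4 - 7.98*u^3 + 0.06*u^2 + 3.8*u - 6.44
(5) = m^3 - 9*m^2 + 6*m + 16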